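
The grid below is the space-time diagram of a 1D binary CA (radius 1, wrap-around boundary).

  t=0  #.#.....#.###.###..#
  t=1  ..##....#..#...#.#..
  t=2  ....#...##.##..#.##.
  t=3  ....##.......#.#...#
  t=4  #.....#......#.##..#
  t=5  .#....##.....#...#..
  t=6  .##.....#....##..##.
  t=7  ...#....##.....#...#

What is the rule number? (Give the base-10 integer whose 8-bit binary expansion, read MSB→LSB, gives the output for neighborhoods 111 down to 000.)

  ###|#  b7=1 t=0,i=11
  ##.|.  b6=0 t=0,i=0
  #.#|.  b5=0 t=0,i=1
  #..|#  b4=1 t=0,i=3
  .##|.  b3=0 t=0,i=10
  .#.|#  b2=1 t=0,i=2
  ..#|.  b1=0 t=0,i=7
  ...|.  b0=0 t=0,i=4
  bits 10010100 = 148

148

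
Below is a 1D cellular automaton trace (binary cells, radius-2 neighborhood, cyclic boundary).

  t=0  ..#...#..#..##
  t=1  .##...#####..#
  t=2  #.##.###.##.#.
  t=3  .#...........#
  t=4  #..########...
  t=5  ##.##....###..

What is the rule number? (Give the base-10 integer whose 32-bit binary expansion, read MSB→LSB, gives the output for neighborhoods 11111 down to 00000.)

1359322777

  nb #####: next=.  (t=1,i=8, bit31=0)
  nb ####.: next=#  (t=1,i=9, bit30=1)
  nb ###.#: next=.  (t=2,i=7, bit29=0)
  nb ###..: next=#  (t=1,i=10, bit28=1)
  nb ##.##: next=.  (t=2,i=4, bit27=0)
  nb ##.#.: next=.  (t=2,i=11, bit26=0)
  nb ##..#: next=.  (t=0,i=0, bit25=0)
  nb ##...: next=#  (t=1,i=3, bit24=1)
  nb #.###: next=.  (t=2,i=5, bit23=0)
  nb #.##.: next=.  (t=1,i=1, bit22=0)
  nb #.#.#: next=.  (t=2,i=0, bit21=0)
  nb #.#..: next=.  (t=3,i=1, bit20=0)
  nb #..##: next=.  (t=0,i=11, bit19=0)
  nb #..#.: next=#  (t=0,i=1, bit18=1)
  nb #...#: next=.  (t=0,i=4, bit17=0)
  nb #....: next=#  (t=3,i=3, bit16=1)
  nb .####: next=#  (t=1,i=7, bit15=1)
  nb .###.: next=.  (t=2,i=6, bit14=0)
  nb .##.#: next=.  (t=2,i=3, bit13=0)
  nb .##..: next=#  (t=0,i=13, bit12=1)
  nb .#.##: next=#  (t=1,i=0, bit11=1)
  nb .#.#.: next=#  (t=2,i=13, bit10=1)
  nb .#..#: next=#  (t=0,i=7, bit9=1)
  nb .#...: next=.  (t=0,i=3, bit8=0)
  nb ..###: next=#  (t=1,i=6, bit7=1)
  nb ..##.: next=.  (t=0,i=12, bit6=0)
  nb ..#.#: next=.  (t=1,i=13, bit5=0)
  nb ..#..: next=#  (t=0,i=2, bit4=1)
  nb ...##: next=#  (t=1,i=5, bit3=1)
  nb ...#.: next=.  (t=0,i=5, bit2=0)
  nb ....#: next=.  (t=3,i=11, bit1=0)
  nb .....: next=#  (t=3,i=4, bit0=1)
  bits 01010001000001011001111010011001 = 1359322777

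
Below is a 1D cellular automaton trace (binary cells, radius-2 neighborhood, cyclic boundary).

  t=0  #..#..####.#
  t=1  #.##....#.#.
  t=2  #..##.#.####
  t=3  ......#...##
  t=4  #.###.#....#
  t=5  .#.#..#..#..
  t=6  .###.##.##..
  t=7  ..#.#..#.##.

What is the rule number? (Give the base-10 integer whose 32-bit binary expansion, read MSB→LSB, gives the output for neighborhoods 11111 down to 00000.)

3375649843

  #####|#  b31=1 t=2,i=10
  ####.|#  b30=1 t=0,i=8
  ###.#|.  b29=0 t=0,i=9
  ###..|.  b28=0 t=2,i=0
  ##.##|#  b27=1 t=0,i=10
  ##.#.|.  b26=0 t=2,i=5
  ##..#|.  b25=0 t=0,i=1
  ##...|#  b24=1 t=1,i=4
  #.###|.  b23=0 t=2,i=8
  #.##.|.  b22=0 t=0,i=11
  #.#.#|#  b21=1 t=1,i=0
  #.#..|#  b20=1 t=4,i=6
  #..##|.  b19=0 t=0,i=5
  #..#.|#  b18=1 t=0,i=2
  #...#|.  b17=0 t=3,i=8
  #....|.  b16=0 t=1,i=5
  .####|.  b15=0 t=0,i=7
  .###.|#  b14=1 t=4,i=3
  .##.#|.  b13=0 t=2,i=4
  .##..|#  b12=1 t=0,i=0
  .#.##|.  b11=0 t=1,i=1
  .#.#.|#  b10=1 t=1,i=9
  .#..#|.  b9=0 t=0,i=4
  .#...|.  b8=0 t=3,i=7
  ..###|.  b7=0 t=0,i=6
  ..##.|.  b6=0 t=2,i=3
  ..#.#|#  b5=1 t=1,i=8
  ..#..|#  b4=1 t=0,i=3
  ...##|.  b3=0 t=3,i=9
  ...#.|.  b2=0 t=1,i=7
  ....#|#  b1=1 t=1,i=6
  .....|#  b0=1 t=3,i=2
  bits 11001001001101000101010000110011 = 3375649843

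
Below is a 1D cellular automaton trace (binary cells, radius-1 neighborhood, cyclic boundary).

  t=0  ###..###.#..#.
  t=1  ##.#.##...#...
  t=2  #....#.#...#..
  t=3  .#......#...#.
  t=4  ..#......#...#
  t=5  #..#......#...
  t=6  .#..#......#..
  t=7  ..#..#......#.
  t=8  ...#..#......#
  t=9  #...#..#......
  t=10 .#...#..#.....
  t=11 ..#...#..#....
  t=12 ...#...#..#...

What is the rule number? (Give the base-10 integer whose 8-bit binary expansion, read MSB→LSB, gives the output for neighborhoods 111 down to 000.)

  ###|#  b7=1 t=0,i=1
  ##.|.  b6=0 t=0,i=2
  #.#|.  b5=0 t=0,i=8
  #..|#  b4=1 t=0,i=3
  .##|#  b3=1 t=0,i=0
  .#.|.  b2=0 t=0,i=9
  ..#|.  b1=0 t=0,i=4
  ...|.  b0=0 t=1,i=8
  bits 10011000 = 152

152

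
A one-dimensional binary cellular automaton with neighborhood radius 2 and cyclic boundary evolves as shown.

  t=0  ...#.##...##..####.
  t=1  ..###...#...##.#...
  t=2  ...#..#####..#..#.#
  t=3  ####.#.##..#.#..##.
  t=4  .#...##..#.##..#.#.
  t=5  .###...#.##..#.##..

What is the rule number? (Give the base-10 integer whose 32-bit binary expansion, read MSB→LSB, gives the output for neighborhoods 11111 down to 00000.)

  #####|#  b31=1 t=2,i=8
  ####.|.  b30=0 t=0,i=16
  ###.#|.  b29=0 t=3,i=3
  ###..|.  b28=0 t=0,i=17
  ##.##|.  b27=0 t=3,i=18
  ##.#.|.  b26=0 t=1,i=14
  ##..#|#  b25=1 t=0,i=12
  ##...|.  b24=0 t=0,i=7
  #.###|.  b23=0 t=3,i=0
  #.##.|.  b22=0 t=0,i=5
  #.#.#|#  b21=1 t=3,i=5
  #.#..|.  b20=0 t=1,i=15
  #..##|#  b19=1 t=0,i=13
  #..#.|.  b18=0 t=2,i=12
  #...#|#  b17=1 t=0,i=8
  #....|.  b16=0 t=0,i=0
  .####|#  b15=1 t=0,i=15
  .###.|#  b14=1 t=1,i=3
  .##.#|#  b13=1 t=1,i=13
  .##..|.  b12=0 t=0,i=6
  .#.##|#  b11=1 t=0,i=4
  .#.#.|#  b10=1 t=2,i=17
  .#..#|.  b9=0 t=2,i=4
  .#...|#  b8=1 t=1,i=9
  ..###|.  b7=0 t=0,i=14
  ..##.|.  b6=0 t=0,i=10
  ..#.#|#  b5=1 t=0,i=3
  ..#..|#  b4=1 t=1,i=8
  ...##|.  b3=0 t=0,i=9
  ...#.|#  b2=1 t=0,i=2
  ....#|.  b1=0 t=0,i=1
  .....|#  b0=1 t=1,i=18
  bits 10000010001010101110110100110101 = 2183851317

2183851317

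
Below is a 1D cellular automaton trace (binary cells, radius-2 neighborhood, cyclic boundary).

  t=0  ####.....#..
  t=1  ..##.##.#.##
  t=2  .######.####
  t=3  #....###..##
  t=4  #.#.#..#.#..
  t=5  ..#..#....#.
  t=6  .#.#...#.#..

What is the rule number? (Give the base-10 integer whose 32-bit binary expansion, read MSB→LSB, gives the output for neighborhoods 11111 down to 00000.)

  #####|.  b31=0 t=2,i=3
  ####.|#  b30=1 t=0,i=2
  ###.#|#  b29=1 t=2,i=6
  ###..|#  b28=1 t=0,i=3
  ##.##|#  b27=1 t=1,i=4
  ##.#.|.  b26=0 t=1,i=7
  ##..#|.  b25=0 t=1,i=0
  ##...|.  b24=0 t=0,i=4
  #.###|.  b23=0 t=2,i=1
  #.##.|#  b22=1 t=1,i=5
  #.#.#|#  b21=1 t=1,i=8
  #.#..|.  b20=0 t=4,i=4
  #..##|#  b19=1 t=0,i=11
  #..#.|.  b18=0 t=4,i=6
  #...#|.  b17=0 t=5,i=0
  #....|#  b16=1 t=0,i=5
  .####|.  b15=0 t=0,i=1
  .###.|.  b14=0 t=3,i=6
  .##.#|#  b13=1 t=1,i=3
  .##..|#  b12=1 t=1,i=11
  .#.##|#  b11=1 t=1,i=9
  .#.#.|.  b10=0 t=4,i=1
  .#..#|#  b9=1 t=0,i=10
  .#...|.  b8=0 t=5,i=6
  ..###|.  b7=0 t=0,i=0
  ..##.|#  b6=1 t=1,i=2
  ..#.#|.  b5=0 t=4,i=0
  ..#..|.  b4=0 t=0,i=9
  ...##|#  b3=1 t=3,i=4
  ...#.|#  b2=1 t=0,i=8
  ....#|.  b1=0 t=0,i=7
  .....|#  b0=1 t=0,i=6
  bits 01111000011010010011101001001101 = 2020162125

2020162125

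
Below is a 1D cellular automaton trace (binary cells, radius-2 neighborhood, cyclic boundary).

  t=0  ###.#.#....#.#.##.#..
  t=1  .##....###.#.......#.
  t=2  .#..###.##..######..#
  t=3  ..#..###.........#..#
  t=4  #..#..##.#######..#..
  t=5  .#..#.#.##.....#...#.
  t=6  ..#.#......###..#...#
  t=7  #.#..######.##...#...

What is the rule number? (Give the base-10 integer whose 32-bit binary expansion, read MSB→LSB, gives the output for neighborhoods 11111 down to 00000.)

947995499

  [31] ##### => .  t=2,i=14
  [30] ####. => .  t=2,i=16
  [29] ###.# => #  t=0,i=2
  [28] ###.. => #  t=2,i=17
  [27] ##.## => #  t=2,i=7
  [26] ##.#. => .  t=0,i=3
  [25] ##..# => .  t=2,i=10
  [24] ##... => .  t=1,i=3
  [23] #.### => #  t=4,i=9
  [22] #.##. => .  t=0,i=15
  [21] #.#.# => .  t=0,i=4
  [20] #.#.. => .  t=0,i=6
  [19] #..## => .  t=0,i=20
  [18] #..#. => .  t=2,i=19
  [17] #...# => .  t=5,i=17
  [16] #.... => #  t=0,i=8
  [15] .#### => .  t=2,i=13
  [14] .###. => #  t=0,i=1
  [13] .##.# => .  t=0,i=16
  [12] .##.. => .  t=1,i=2
  [11] .#.## => .  t=0,i=14
  [10] .#.#. => .  t=0,i=5
  [9] .#..# => #  t=0,i=19
  [8] .#... => #  t=0,i=7
  [7] ..### => .  t=0,i=0
  [6] ..##. => #  t=1,i=1
  [5] ..#.# => #  t=0,i=11
  [4] ..#.. => .  t=1,i=19
  [3] ...## => #  t=1,i=6
  [2] ...#. => .  t=0,i=10
  [1] ....# => #  t=0,i=9
  [0] ..... => #  t=1,i=14
  bits 00111000100000010100001101101011 = 947995499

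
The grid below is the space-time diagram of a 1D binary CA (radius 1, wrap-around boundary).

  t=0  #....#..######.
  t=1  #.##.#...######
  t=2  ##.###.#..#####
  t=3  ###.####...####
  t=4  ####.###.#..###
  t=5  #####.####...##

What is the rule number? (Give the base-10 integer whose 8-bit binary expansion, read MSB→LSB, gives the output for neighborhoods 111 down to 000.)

  ###|#  b7=1 t=0,i=9
  ##.|#  b6=1 t=0,i=13
  #.#|#  b5=1 t=0,i=14
  #..|.  b4=0 t=0,i=1
  .##|.  b3=0 t=0,i=8
  .#.|#  b2=1 t=0,i=0
  ..#|.  b1=0 t=0,i=4
  ...|#  b0=1 t=0,i=2
  bits 11100101 = 229

229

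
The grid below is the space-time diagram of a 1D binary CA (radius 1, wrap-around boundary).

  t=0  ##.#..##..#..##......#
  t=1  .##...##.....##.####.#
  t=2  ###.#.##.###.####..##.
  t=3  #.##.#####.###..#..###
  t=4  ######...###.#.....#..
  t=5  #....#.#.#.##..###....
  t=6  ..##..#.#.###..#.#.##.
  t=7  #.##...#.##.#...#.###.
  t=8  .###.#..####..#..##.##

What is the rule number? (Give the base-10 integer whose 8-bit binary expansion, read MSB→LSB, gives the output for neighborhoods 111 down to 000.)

105

  [7] ### => .  t=0,i=0
  [6] ##. => #  t=0,i=1
  [5] #.# => #  t=0,i=2
  [4] #.. => .  t=0,i=4
  [3] .## => #  t=0,i=6
  [2] .#. => .  t=0,i=3
  [1] ..# => .  t=0,i=5
  [0] ... => #  t=0,i=16
  bits 01101001 = 105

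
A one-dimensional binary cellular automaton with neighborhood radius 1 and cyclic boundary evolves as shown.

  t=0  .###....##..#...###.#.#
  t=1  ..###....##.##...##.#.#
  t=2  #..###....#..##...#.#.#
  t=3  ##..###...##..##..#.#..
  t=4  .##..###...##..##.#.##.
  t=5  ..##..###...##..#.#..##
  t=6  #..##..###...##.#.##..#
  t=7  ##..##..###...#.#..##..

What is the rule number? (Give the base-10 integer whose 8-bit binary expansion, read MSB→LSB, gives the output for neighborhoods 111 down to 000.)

212

  ### -> #   bit 7 = 1  t=0,i=2
  ##. -> #   bit 6 = 1  t=0,i=3
  #.# -> .   bit 5 = 0  t=0,i=0
  #.. -> #   bit 4 = 1  t=0,i=4
  .## -> .   bit 3 = 0  t=0,i=1
  .#. -> #   bit 2 = 1  t=0,i=12
  ..# -> .   bit 1 = 0  t=0,i=7
  ... -> .   bit 0 = 0  t=0,i=5
  bits 11010100 = 212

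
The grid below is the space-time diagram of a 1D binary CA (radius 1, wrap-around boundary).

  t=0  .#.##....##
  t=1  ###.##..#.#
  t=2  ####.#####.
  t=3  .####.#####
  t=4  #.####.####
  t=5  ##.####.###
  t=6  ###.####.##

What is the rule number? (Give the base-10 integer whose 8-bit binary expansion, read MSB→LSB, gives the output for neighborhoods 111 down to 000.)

246

  ###|#  b7=1 t=1,i=0
  ##.|#  b6=1 t=0,i=4
  #.#|#  b5=1 t=0,i=0
  #..|#  b4=1 t=0,i=5
  .##|.  b3=0 t=0,i=3
  .#.|#  b2=1 t=0,i=1
  ..#|#  b1=1 t=0,i=8
  ...|.  b0=0 t=0,i=6
  bits 11110110 = 246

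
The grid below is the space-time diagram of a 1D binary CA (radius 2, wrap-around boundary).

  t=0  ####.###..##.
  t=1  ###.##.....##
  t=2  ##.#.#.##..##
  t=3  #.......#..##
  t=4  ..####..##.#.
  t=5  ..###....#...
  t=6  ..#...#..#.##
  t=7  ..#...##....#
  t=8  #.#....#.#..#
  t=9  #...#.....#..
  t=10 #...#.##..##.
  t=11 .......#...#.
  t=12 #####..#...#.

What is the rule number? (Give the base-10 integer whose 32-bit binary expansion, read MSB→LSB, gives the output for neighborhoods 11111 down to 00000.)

  [31] ##### => #  t=1,i=0
  [30] ####. => #  t=0,i=2
  [29] ###.# => .  t=0,i=3
  [28] ###.. => .  t=0,i=7
  [27] ##.## => #  t=0,i=4
  [26] ##.#. => .  t=2,i=2
  [25] ##..# => .  t=0,i=8
  [24] ##... => .  t=1,i=6
  [23] #.### => #  t=0,i=0
  [22] #.##. => .  t=1,i=4
  [21] #.#.# => .  t=2,i=3
  [20] #.#.. => .  t=4,i=11
  [19] #..## => .  t=0,i=9
  [18] #..#. => .  t=6,i=1
  [17] #...# => .  t=4,i=0
  [16] #.... => #  t=1,i=7
  [15] .#### => #  t=0,i=1
  [14] .###. => .  t=0,i=6
  [13] .##.# => #  t=0,i=11
  [12] .##.. => #  t=1,i=5
  [11] .#.## => .  t=2,i=6
  [10] .#.#. => .  t=2,i=4
  [9] .#..# => #  t=3,i=9
  [8] .#... => .  t=4,i=12
  [7] ..### => #  t=1,i=11
  [6] ..##. => .  t=0,i=10
  [5] ..#.# => .  t=6,i=9
  [4] ..#.. => #  t=3,i=8
  [3] ...## => .  t=1,i=10
  [2] ...#. => .  t=3,i=7
  [1] ....# => .  t=1,i=9
  [0] ..... => #  t=1,i=8
  bits 11001000100000011011001010010001 = 3363943057

3363943057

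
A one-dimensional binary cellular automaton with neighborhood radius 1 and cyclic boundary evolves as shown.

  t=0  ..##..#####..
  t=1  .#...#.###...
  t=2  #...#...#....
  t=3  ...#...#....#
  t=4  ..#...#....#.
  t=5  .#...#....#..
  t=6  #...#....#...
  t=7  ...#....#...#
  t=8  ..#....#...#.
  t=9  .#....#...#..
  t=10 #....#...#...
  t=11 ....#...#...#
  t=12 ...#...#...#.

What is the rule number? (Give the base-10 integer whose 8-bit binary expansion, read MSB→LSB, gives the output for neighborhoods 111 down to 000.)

130

  ###|#  b7=1 t=0,i=7
  ##.|.  b6=0 t=0,i=3
  #.#|.  b5=0 t=1,i=6
  #..|.  b4=0 t=0,i=4
  .##|.  b3=0 t=0,i=2
  .#.|.  b2=0 t=1,i=1
  ..#|#  b1=1 t=0,i=1
  ...|.  b0=0 t=0,i=0
  bits 10000010 = 130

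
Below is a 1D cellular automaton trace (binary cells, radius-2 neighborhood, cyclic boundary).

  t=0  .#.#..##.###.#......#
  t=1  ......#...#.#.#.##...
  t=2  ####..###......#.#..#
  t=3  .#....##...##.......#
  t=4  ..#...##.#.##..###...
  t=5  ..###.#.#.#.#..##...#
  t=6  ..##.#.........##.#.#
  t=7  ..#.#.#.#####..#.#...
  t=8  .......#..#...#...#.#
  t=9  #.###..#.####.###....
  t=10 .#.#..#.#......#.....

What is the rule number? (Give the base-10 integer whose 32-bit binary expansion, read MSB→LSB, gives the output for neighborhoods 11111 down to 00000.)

2215008721

  #####|#  b31=1 t=2,i=1
  ####.|.  b30=0 t=2,i=2
  ###.#|.  b29=0 t=0,i=11
  ###..|.  b28=0 t=2,i=3
  ##.##|.  b27=0 t=0,i=8
  ##.#.|#  b26=1 t=0,i=12
  ##..#|.  b25=0 t=2,i=4
  ##...|.  b24=0 t=1,i=18
  #.###|.  b23=0 t=0,i=9
  #.##.|.  b22=0 t=1,i=16
  #.#.#|.  b21=0 t=0,i=1
  #.#..|.  b20=0 t=0,i=3
  #..##|.  b19=0 t=0,i=5
  #..#.|#  b18=1 t=7,i=14
  #...#|#  b17=1 t=1,i=8
  #....|.  b16=0 t=0,i=15
  .####|.  b15=0 t=2,i=0
  .###.|#  b14=1 t=0,i=10
  .##.#|.  b13=0 t=0,i=7
  .##..|#  b12=1 t=1,i=17
  .#.##|#  b11=1 t=1,i=15
  .#.#.|.  b10=0 t=0,i=0
  .#..#|.  b9=0 t=0,i=4
  .#...|#  b8=1 t=0,i=14
  ..###|#  b7=1 t=2,i=6
  ..##.|#  b6=1 t=0,i=6
  ..#.#|.  b5=0 t=0,i=20
  ..#..|#  b4=1 t=1,i=6
  ...##|.  b3=0 t=3,i=5
  ...#.|.  b2=0 t=0,i=19
  ....#|.  b1=0 t=0,i=18
  .....|#  b0=1 t=0,i=16
  bits 10000100000001100101100111010001 = 2215008721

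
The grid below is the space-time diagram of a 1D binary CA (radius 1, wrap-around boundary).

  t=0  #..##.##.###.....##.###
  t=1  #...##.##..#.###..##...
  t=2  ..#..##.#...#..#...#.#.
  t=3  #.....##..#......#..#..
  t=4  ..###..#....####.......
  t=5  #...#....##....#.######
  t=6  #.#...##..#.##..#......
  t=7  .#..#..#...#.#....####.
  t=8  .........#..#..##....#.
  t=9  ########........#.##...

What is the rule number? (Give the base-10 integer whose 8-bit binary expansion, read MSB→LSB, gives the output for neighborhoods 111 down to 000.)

  ###|.  b7=0 t=0,i=10
  ##.|#  b6=1 t=0,i=0
  #.#|#  b5=1 t=0,i=5
  #..|.  b4=0 t=0,i=1
  .##|.  b3=0 t=0,i=3
  .#.|.  b2=0 t=1,i=0
  ..#|.  b1=0 t=0,i=2
  ...|#  b0=1 t=0,i=13
  bits 01100001 = 97

97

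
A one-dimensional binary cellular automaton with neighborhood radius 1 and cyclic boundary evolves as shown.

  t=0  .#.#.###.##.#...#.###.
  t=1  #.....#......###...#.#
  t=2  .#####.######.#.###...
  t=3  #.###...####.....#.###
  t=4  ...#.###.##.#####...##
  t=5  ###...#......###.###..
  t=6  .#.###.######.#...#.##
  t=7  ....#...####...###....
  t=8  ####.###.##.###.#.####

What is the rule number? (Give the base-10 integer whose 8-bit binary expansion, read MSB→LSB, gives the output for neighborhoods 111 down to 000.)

147

  [7] ### => #  t=0,i=6
  [6] ##. => .  t=0,i=7
  [5] #.# => .  t=0,i=2
  [4] #.. => #  t=0,i=13
  [3] .## => .  t=0,i=5
  [2] .#. => .  t=0,i=1
  [1] ..# => #  t=0,i=0
  [0] ... => #  t=0,i=14
  bits 10010011 = 147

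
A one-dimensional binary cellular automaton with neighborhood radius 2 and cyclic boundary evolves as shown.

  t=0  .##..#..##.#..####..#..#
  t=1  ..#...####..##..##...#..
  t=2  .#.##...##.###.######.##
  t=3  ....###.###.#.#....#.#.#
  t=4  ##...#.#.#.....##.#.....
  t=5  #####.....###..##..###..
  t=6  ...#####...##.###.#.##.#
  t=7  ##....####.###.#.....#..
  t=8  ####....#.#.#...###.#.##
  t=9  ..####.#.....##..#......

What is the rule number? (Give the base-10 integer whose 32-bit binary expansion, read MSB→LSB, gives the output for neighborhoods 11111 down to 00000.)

  [31] ##### => .  t=2,i=17
  [30] ####. => #  t=0,i=16
  [29] ###.# => .  t=2,i=13
  [28] ###.. => #  t=0,i=17
  [27] ##.## => #  t=2,i=10
  [26] ##.#. => .  t=0,i=10
  [25] ##..# => .  t=0,i=3
  [24] ##... => #  t=1,i=18
  [23] #.### => .  t=2,i=11
  [22] #.##. => .  t=0,i=1
  [21] #.#.# => .  t=2,i=1
  [20] #.#.. => .  t=0,i=11
  [19] #..## => #  t=0,i=7
  [18] #..#. => .  t=0,i=4
  [17] #...# => #  t=1,i=4
  [16] #.... => #  t=1,i=23
  [15] .#### => .  t=0,i=15
  [14] .###. => #  t=2,i=12
  [13] .##.# => #  t=0,i=9
  [12] .##.. => #  t=0,i=2
  [11] .#.## => .  t=0,i=0
  [10] .#.#. => .  t=3,i=13
  [9] .#..# => #  t=0,i=6
  [8] .#... => #  t=1,i=3
  [7] ..### => .  t=0,i=14
  [6] ..##. => #  t=0,i=8
  [5] ..#.# => .  t=0,i=23
  [4] ..#.. => .  t=0,i=5
  [3] ...## => .  t=1,i=5
  [2] ...#. => #  t=1,i=1
  [1] ....# => .  t=1,i=0
  [0] ..... => #  t=4,i=12
  bits 01011001000010110111001101000101 = 1493922629

1493922629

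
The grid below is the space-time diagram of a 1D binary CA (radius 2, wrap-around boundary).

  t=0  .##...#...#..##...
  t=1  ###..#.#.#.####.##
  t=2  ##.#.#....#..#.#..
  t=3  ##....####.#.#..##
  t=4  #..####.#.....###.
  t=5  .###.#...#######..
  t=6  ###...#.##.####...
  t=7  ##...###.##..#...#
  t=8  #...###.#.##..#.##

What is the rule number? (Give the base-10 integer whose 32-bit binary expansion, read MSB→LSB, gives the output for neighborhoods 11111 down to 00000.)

  ##### -> #   bit 31 = 1  t=1,i=0
  ####. -> #   bit 30 = 1  t=1,i=1
  ###.# -> .   bit 29 = 0  t=1,i=14
  ###.. -> .   bit 28 = 0  t=1,i=2
  ##.## -> #   bit 27 = 1  t=1,i=15
  ##.#. -> .   bit 26 = 0  t=2,i=2
  ##..# -> #   bit 25 = 1  t=1,i=3
  ##... -> .   bit 24 = 0  t=0,i=3
  #.### -> .   bit 23 = 0  t=1,i=11
  #.##. -> .   bit 22 = 0  t=6,i=8
  #.#.# -> .   bit 21 = 0  t=1,i=7
  #.#.. -> .   bit 20 = 0  t=2,i=5
  #..## -> #   bit 19 = 1  t=0,i=12
  #..#. -> .   bit 18 = 0  t=1,i=4
  #...# -> .   bit 17 = 0  t=0,i=4
  #.... -> #   bit 16 = 1  t=0,i=16
  .#### -> .   bit 15 = 0  t=1,i=12
  .###. -> #   bit 14 = 1  t=4,i=15
  .##.# -> #   bit 13 = 1  t=2,i=1
  .##.. -> #   bit 12 = 1  t=0,i=2
  .#.## -> #   bit 11 = 1  t=1,i=10
  .#.#. -> .   bit 10 = 0  t=1,i=6
  .#..# -> #   bit 9 = 1  t=0,i=11
  .#... -> #   bit 8 = 1  t=0,i=7
  ..### -> #   bit 7 = 1  t=3,i=6
  ..##. -> #   bit 6 = 1  t=0,i=1
  ..#.# -> #   bit 5 = 1  t=1,i=5
  ..#.. -> .   bit 4 = 0  t=0,i=6
  ...## -> #   bit 3 = 1  t=0,i=0
  ...#. -> #   bit 2 = 1  t=0,i=5
  ....# -> #   bit 1 = 1  t=0,i=17
  ..... -> #   bit 0 = 1  t=4,i=11
  bits 11001010000010010111101111101111 = 3389619183

3389619183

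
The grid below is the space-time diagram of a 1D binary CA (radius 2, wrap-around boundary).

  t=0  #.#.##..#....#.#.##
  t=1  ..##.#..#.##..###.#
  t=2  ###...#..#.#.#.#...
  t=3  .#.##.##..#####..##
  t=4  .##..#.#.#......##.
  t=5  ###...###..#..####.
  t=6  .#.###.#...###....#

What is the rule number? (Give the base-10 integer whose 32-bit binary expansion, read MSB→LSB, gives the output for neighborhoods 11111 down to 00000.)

153837146

  ##### -> .   bit 31 = 0  t=3,i=12
  ####. -> .   bit 30 = 0  t=3,i=13
  ###.# -> .   bit 29 = 0  t=0,i=0
  ###.. -> .   bit 28 = 0  t=2,i=2
  ##.## -> #   bit 27 = 1  t=3,i=5
  ##.#. -> .   bit 26 = 0  t=0,i=1
  ##..# -> .   bit 25 = 0  t=0,i=6
  ##... -> #   bit 24 = 1  t=2,i=3
  #.### -> .   bit 23 = 0  t=0,i=17
  #.##. -> .   bit 22 = 0  t=0,i=4
  #.#.# -> #   bit 21 = 1  t=0,i=2
  #.#.. -> .   bit 20 = 0  t=1,i=5
  #..## -> #   bit 19 = 1  t=1,i=1
  #..#. -> .   bit 18 = 0  t=0,i=7
  #...# -> #   bit 17 = 1  t=2,i=4
  #.... -> #   bit 16 = 1  t=0,i=10
  .#### -> .   bit 15 = 0  t=3,i=11
  .###. -> #   bit 14 = 1  t=0,i=18
  .##.# -> .   bit 13 = 0  t=1,i=3
  .##.. -> #   bit 12 = 1  t=0,i=5
  .#.## -> #   bit 11 = 1  t=0,i=3
  .#.#. -> #   bit 10 = 1  t=0,i=14
  .#..# -> #   bit 9 = 1  t=1,i=0
  .#... -> .   bit 8 = 0  t=0,i=9
  ..### -> .   bit 7 = 0  t=1,i=14
  ..##. -> #   bit 6 = 1  t=1,i=2
  ..#.# -> .   bit 5 = 0  t=0,i=13
  ..#.. -> #   bit 4 = 1  t=0,i=8
  ...## -> #   bit 3 = 1  t=2,i=18
  ...#. -> .   bit 2 = 0  t=0,i=12
  ....# -> #   bit 1 = 1  t=0,i=11
  ..... -> .   bit 0 = 0  t=4,i=12
  bits 00001001001010110101111001011010 = 153837146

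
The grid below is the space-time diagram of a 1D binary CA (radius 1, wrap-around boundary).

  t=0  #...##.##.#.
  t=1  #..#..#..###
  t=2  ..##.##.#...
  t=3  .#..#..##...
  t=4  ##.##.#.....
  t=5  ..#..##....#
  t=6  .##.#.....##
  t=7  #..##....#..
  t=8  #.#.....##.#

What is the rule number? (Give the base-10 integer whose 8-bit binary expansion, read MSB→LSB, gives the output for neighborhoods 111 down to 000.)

  ### -> .   bit 7 = 0  t=1,i=10
  ##. -> .   bit 6 = 0  t=0,i=5
  #.# -> #   bit 5 = 1  t=0,i=6
  #.. -> .   bit 4 = 0  t=0,i=1
  .## -> .   bit 3 = 0  t=0,i=4
  .#. -> #   bit 2 = 1  t=0,i=0
  ..# -> #   bit 1 = 1  t=0,i=3
  ... -> .   bit 0 = 0  t=0,i=2
  bits 00100110 = 38

38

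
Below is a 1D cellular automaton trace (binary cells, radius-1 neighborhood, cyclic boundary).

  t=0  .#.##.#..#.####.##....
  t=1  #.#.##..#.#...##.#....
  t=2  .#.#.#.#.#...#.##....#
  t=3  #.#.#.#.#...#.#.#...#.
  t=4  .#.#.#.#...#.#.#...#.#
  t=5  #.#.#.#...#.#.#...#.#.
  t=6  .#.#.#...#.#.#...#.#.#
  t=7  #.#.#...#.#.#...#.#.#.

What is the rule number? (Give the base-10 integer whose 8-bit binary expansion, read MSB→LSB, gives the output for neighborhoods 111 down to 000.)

  ### -> .   bit 7 = 0  t=0,i=12
  ##. -> #   bit 6 = 1  t=0,i=4
  #.# -> #   bit 5 = 1  t=0,i=2
  #.. -> .   bit 4 = 0  t=0,i=7
  .## -> .   bit 3 = 0  t=0,i=3
  .#. -> .   bit 2 = 0  t=0,i=1
  ..# -> #   bit 1 = 1  t=0,i=0
  ... -> .   bit 0 = 0  t=0,i=19
  bits 01100010 = 98

98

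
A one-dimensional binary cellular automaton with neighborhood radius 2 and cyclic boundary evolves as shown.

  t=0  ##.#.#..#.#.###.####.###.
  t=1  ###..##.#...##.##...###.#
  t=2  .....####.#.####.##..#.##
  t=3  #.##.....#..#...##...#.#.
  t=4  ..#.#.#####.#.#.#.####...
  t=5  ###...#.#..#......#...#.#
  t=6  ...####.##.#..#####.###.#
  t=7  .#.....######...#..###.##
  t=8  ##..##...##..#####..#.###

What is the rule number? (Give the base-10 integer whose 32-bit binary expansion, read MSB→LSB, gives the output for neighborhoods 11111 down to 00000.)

  ##### -> #   bit 31 = 1  t=4,i=8
  ####. -> .   bit 30 = 0  t=0,i=18
  ###.# -> .   bit 29 = 0  t=0,i=14
  ###.. -> .   bit 28 = 0  t=1,i=2
  ##.## -> #   bit 27 = 1  t=0,i=15
  ##.#. -> #   bit 26 = 1  t=0,i=2
  ##..# -> .   bit 25 = 0  t=1,i=3
  ##... -> #   bit 24 = 1  t=1,i=17
  #.### -> #   bit 23 = 1  t=0,i=12
  #.##. -> #   bit 22 = 1  t=0,i=0
  #.#.# -> .   bit 21 = 0  t=0,i=3
  #.#.. -> #   bit 20 = 1  t=0,i=5
  #..## -> .   bit 19 = 0  t=1,i=4
  #..#. -> .   bit 18 = 0  t=0,i=7
  #...# -> #   bit 17 = 1  t=1,i=10
  #.... -> .   bit 16 = 0  t=2,i=1
  .#### -> .   bit 15 = 0  t=0,i=17
  .###. -> #   bit 14 = 1  t=0,i=13
  .##.# -> #   bit 13 = 1  t=0,i=1
  .##.. -> .   bit 12 = 0  t=1,i=16
  .#.## -> .   bit 11 = 0  t=0,i=11
  .#.#. -> .   bit 10 = 0  t=0,i=4
  .#..# -> #   bit 9 = 1  t=0,i=6
  .#... -> .   bit 8 = 0  t=1,i=9
  ..### -> .   bit 7 = 0  t=1,i=20
  ..##. -> #   bit 6 = 1  t=1,i=5
  ..#.# -> #   bit 5 = 1  t=0,i=8
  ..#.. -> #   bit 4 = 1  t=3,i=9
  ...## -> .   bit 3 = 0  t=1,i=11
  ...#. -> #   bit 2 = 1  t=3,i=8
  ....# -> #   bit 1 = 1  t=2,i=3
  ..... -> #   bit 0 = 1  t=2,i=2
  bits 10001101110100100110001001110111 = 2379375223

2379375223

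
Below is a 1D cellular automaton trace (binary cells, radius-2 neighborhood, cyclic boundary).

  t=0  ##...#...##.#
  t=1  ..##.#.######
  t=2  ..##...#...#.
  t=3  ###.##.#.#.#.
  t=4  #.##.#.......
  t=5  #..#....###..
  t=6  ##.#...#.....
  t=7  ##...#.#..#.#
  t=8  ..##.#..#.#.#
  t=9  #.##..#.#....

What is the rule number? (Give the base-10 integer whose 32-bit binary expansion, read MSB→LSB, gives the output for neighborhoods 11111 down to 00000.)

1770136185

  nb #####: next=.  (t=1,i=9, bit31=0)
  nb ####.: next=#  (t=1,i=11, bit30=1)
  nb ###.#: next=#  (t=3,i=2, bit29=1)
  nb ###..: next=.  (t=0,i=1, bit28=0)
  nb ##.##: next=#  (t=0,i=11, bit27=1)
  nb ##.#.: next=.  (t=1,i=4, bit26=0)
  nb ##..#: next=.  (t=1,i=0, bit25=0)
  nb ##...: next=#  (t=0,i=2, bit24=1)
  nb #.###: next=#  (t=0,i=12, bit23=1)
  nb #.##.: next=.  (t=3,i=4, bit22=0)
  nb #.#.#: next=.  (t=1,i=5, bit21=0)
  nb #.#..: next=.  (t=4,i=5, bit20=0)
  nb #..##: next=.  (t=1,i=1, bit19=0)
  nb #..#.: next=.  (t=5,i=2, bit18=0)
  nb #...#: next=#  (t=0,i=3, bit17=1)
  nb #....: next=.  (t=4,i=7, bit16=0)
  nb .####: next=.  (t=1,i=8, bit15=0)
  nb .###.: next=.  (t=0,i=0, bit14=0)
  nb .##.#: next=#  (t=0,i=10, bit13=1)
  nb .##..: next=.  (t=2,i=3, bit12=0)
  nb .#.##: next=.  (t=1,i=6, bit11=0)
  nb .#.#.: next=.  (t=3,i=8, bit10=0)
  nb .#..#: next=#  (t=5,i=1, bit9=1)
  nb .#...: next=.  (t=0,i=6, bit8=0)
  nb ..###: next=.  (t=5,i=8, bit7=0)
  nb ..##.: next=#  (t=0,i=9, bit6=1)
  nb ..#.#: next=#  (t=4,i=0, bit5=1)
  nb ..#..: next=#  (t=0,i=5, bit4=1)
  nb ...##: next=#  (t=0,i=8, bit3=1)
  nb ...#.: next=.  (t=0,i=4, bit2=0)
  nb ....#: next=.  (t=4,i=11, bit1=0)
  nb .....: next=#  (t=4,i=8, bit0=1)
  bits 01101001100000100010001001111001 = 1770136185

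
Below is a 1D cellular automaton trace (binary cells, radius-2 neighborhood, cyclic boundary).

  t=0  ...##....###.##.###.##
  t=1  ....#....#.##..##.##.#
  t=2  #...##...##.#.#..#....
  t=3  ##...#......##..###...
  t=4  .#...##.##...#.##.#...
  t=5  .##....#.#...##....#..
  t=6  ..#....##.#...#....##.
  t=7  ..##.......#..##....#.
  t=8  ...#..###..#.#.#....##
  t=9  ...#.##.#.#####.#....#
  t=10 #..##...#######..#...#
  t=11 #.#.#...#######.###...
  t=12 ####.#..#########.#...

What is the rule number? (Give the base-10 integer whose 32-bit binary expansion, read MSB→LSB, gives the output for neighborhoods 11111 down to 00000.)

  nb #####: next=#  (t=9,i=12, bit31=1)
  nb ####.: next=#  (t=9,i=13, bit30=1)
  nb ###.#: next=#  (t=0,i=11, bit29=1)
  nb ###..: next=#  (t=3,i=18, bit28=1)
  nb ##.##: next=#  (t=0,i=12, bit27=1)
  nb ##.#.: next=.  (t=1,i=20, bit26=0)
  nb ##..#: next=.  (t=1,i=13, bit25=0)
  nb ##...: next=.  (t=0,i=0, bit24=0)
  nb #.###: next=#  (t=0,i=16, bit23=1)
  nb #.##.: next=.  (t=0,i=13, bit22=0)
  nb #.#.#: next=#  (t=2,i=12, bit21=1)
  nb #.#..: next=.  (t=1,i=21, bit20=0)
  nb #..##: next=#  (t=1,i=14, bit19=1)
  nb #..#.: next=#  (t=2,i=16, bit18=1)
  nb #...#: next=.  (t=0,i=1, bit17=0)
  nb #....: next=.  (t=0,i=6, bit16=0)
  nb .####: next=#  (t=9,i=11, bit15=1)
  nb .###.: next=.  (t=0,i=10, bit14=0)
  nb .##.#: next=.  (t=0,i=14, bit13=0)
  nb .##..: next=#  (t=0,i=4, bit12=1)
  nb .#.##: next=#  (t=1,i=10, bit11=1)
  nb .#.#.: next=#  (t=2,i=13, bit10=1)
  nb .#..#: next=.  (t=2,i=15, bit9=0)
  nb .#...: next=#  (t=1,i=0, bit8=1)
  nb ..###: next=#  (t=0,i=9, bit7=1)
  nb ..##.: next=.  (t=0,i=3, bit6=0)
  nb ..#.#: next=#  (t=1,i=9, bit5=1)
  nb ..#..: next=#  (t=1,i=4, bit4=1)
  nb ...##: next=.  (t=0,i=2, bit3=0)
  nb ...#.: next=.  (t=1,i=3, bit2=0)
  nb ....#: next=.  (t=0,i=7, bit1=0)
  nb .....: next=#  (t=3,i=8, bit0=1)
  bits 11111000101011001001110110110001 = 4172062129

4172062129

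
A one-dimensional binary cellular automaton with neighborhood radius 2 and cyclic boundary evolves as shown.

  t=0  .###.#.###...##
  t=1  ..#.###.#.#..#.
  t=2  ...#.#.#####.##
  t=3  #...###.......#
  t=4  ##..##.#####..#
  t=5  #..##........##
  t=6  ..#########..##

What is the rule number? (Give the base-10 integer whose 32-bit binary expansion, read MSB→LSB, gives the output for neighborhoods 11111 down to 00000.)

87646161

  #####|.  b31=0 t=2,i=9
  ####.|.  b30=0 t=2,i=10
  ###.#|.  b29=0 t=0,i=3
  ###..|.  b28=0 t=0,i=9
  ##.##|.  b27=0 t=0,i=0
  ##.#.|#  b26=1 t=0,i=4
  ##..#|.  b25=0 t=4,i=2
  ##...|#  b24=1 t=0,i=10
  #.###|.  b23=0 t=0,i=1
  #.##.|.  b22=0 t=2,i=13
  #.#.#|#  b21=1 t=0,i=5
  #.#..|#  b20=1 t=1,i=10
  #..##|#  b19=1 t=4,i=3
  #..#.|.  b18=0 t=1,i=12
  #...#|.  b17=0 t=0,i=11
  #....|#  b16=1 t=3,i=8
  .####|.  b15=0 t=2,i=8
  .###.|#  b14=1 t=0,i=2
  .##.#|.  b13=0 t=0,i=14
  .##..|#  b12=1 t=2,i=14
  .#.##|#  b11=1 t=0,i=6
  .#.#.|#  b10=1 t=1,i=9
  .#..#|#  b9=1 t=1,i=11
  .#...|#  b8=1 t=1,i=14
  ..###|#  b7=1 t=3,i=4
  ..##.|#  b6=1 t=0,i=13
  ..#.#|.  b5=0 t=1,i=2
  ..#..|#  b4=1 t=1,i=13
  ...##|.  b3=0 t=0,i=12
  ...#.|.  b2=0 t=1,i=1
  ....#|.  b1=0 t=3,i=12
  .....|#  b0=1 t=3,i=9
  bits 00000101001110010101111111010001 = 87646161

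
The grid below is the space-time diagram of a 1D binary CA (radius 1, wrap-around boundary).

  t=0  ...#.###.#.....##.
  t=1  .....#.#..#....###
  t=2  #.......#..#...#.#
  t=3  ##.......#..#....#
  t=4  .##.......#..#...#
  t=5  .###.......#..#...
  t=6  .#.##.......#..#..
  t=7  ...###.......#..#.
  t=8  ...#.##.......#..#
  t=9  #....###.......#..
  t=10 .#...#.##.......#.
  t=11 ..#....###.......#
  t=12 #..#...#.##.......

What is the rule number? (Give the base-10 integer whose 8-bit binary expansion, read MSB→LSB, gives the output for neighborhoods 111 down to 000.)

88

  [7] ### => .  t=0,i=6
  [6] ##. => #  t=0,i=7
  [5] #.# => .  t=0,i=4
  [4] #.. => #  t=0,i=10
  [3] .## => #  t=0,i=5
  [2] .#. => .  t=0,i=3
  [1] ..# => .  t=0,i=2
  [0] ... => .  t=0,i=0
  bits 01011000 = 88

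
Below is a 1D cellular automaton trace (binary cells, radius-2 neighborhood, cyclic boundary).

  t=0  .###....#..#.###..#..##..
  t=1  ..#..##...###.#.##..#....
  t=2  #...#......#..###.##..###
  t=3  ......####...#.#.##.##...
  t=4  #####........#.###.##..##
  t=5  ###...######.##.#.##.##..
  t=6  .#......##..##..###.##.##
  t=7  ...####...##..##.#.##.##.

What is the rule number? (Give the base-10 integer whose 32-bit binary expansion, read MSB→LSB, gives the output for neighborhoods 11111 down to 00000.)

2322417699

  nb #####: next=#  (t=4,i=0, bit31=1)
  nb ####.: next=.  (t=2,i=24, bit30=0)
  nb ###.#: next=.  (t=1,i=12, bit29=0)
  nb ###..: next=.  (t=0,i=3, bit28=0)
  nb ##.##: next=#  (t=2,i=17, bit27=1)
  nb ##.#.: next=.  (t=1,i=13, bit26=0)
  nb ##..#: next=#  (t=0,i=16, bit25=1)
  nb ##...: next=.  (t=0,i=4, bit24=0)
  nb #.###: next=.  (t=0,i=13, bit23=0)
  nb #.##.: next=#  (t=1,i=16, bit22=1)
  nb #.#.#: next=#  (t=1,i=14, bit21=1)
  nb #.#..: next=.  (t=6,i=1, bit20=0)
  nb #..##: next=#  (t=0,i=20, bit19=1)
  nb #..#.: next=#  (t=0,i=10, bit18=1)
  nb #...#: next=.  (t=0,i=24, bit17=0)
  nb #....: next=#  (t=0,i=5, bit16=1)
  nb .####: next=.  (t=2,i=23, bit15=0)
  nb .###.: next=#  (t=0,i=2, bit14=1)
  nb .##.#: next=.  (t=3,i=18, bit13=0)
  nb .##..: next=.  (t=0,i=22, bit12=0)
  nb .#.##: next=#  (t=0,i=12, bit11=1)
  nb .#.#.: next=.  (t=3,i=14, bit10=0)
  nb .#..#: next=.  (t=0,i=9, bit9=0)
  nb .#...: next=.  (t=1,i=21, bit8=0)
  nb ..###: next=.  (t=0,i=1, bit7=0)
  nb ..##.: next=.  (t=0,i=21, bit6=0)
  nb ..#.#: next=#  (t=0,i=11, bit5=1)
  nb ..#..: next=.  (t=0,i=8, bit4=0)
  nb ...##: next=.  (t=0,i=0, bit3=0)
  nb ...#.: next=.  (t=0,i=7, bit2=0)
  nb ....#: next=#  (t=0,i=6, bit1=1)
  nb .....: next=#  (t=1,i=23, bit0=1)
  bits 10001010011011010100100000100011 = 2322417699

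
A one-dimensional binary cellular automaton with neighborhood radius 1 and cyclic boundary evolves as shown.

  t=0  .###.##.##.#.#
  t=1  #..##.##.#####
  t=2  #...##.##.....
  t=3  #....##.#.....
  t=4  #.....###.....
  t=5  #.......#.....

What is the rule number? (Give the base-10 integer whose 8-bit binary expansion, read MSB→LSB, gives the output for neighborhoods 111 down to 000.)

  ###|.  b7=0 t=0,i=2
  ##.|#  b6=1 t=0,i=3
  #.#|#  b5=1 t=0,i=0
  #..|.  b4=0 t=1,i=1
  .##|.  b3=0 t=0,i=1
  .#.|#  b2=1 t=0,i=11
  ..#|.  b1=0 t=1,i=2
  ...|.  b0=0 t=2,i=2
  bits 01100100 = 100

100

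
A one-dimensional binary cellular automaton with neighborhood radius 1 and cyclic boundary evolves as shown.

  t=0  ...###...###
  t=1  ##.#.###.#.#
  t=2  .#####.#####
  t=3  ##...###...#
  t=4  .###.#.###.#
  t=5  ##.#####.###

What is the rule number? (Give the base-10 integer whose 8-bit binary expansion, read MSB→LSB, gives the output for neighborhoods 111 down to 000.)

125

  [7] ### => .  t=0,i=4
  [6] ##. => #  t=0,i=5
  [5] #.# => #  t=1,i=2
  [4] #.. => #  t=0,i=0
  [3] .## => #  t=0,i=3
  [2] .#. => #  t=1,i=3
  [1] ..# => .  t=0,i=2
  [0] ... => #  t=0,i=1
  bits 01111101 = 125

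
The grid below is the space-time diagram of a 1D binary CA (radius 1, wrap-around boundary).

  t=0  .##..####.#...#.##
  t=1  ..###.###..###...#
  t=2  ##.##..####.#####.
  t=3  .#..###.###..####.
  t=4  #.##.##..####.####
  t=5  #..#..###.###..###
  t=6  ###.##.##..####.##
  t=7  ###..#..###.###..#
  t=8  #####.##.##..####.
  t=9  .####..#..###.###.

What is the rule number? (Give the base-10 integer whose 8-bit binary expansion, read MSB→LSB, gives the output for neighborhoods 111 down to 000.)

  [7] ### => #  t=0,i=6
  [6] ##. => #  t=0,i=2
  [5] #.# => .  t=0,i=0
  [4] #.. => #  t=0,i=3
  [3] .## => .  t=0,i=1
  [2] .#. => .  t=0,i=10
  [1] ..# => #  t=0,i=4
  [0] ... => #  t=0,i=12
  bits 11010011 = 211

211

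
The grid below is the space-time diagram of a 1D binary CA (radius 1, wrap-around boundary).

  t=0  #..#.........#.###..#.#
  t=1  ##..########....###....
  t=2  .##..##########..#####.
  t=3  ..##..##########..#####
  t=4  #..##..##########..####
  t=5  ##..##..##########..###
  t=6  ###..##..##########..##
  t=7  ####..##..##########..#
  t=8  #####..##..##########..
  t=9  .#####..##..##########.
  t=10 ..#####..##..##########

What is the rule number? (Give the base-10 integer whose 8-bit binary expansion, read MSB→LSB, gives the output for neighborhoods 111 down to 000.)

  ###|#  b7=1 t=0,i=16
  ##.|#  b6=1 t=0,i=0
  #.#|.  b5=0 t=0,i=14
  #..|#  b4=1 t=0,i=1
  .##|.  b3=0 t=0,i=15
  .#.|.  b2=0 t=0,i=3
  ..#|.  b1=0 t=0,i=2
  ...|#  b0=1 t=0,i=5
  bits 11010001 = 209

209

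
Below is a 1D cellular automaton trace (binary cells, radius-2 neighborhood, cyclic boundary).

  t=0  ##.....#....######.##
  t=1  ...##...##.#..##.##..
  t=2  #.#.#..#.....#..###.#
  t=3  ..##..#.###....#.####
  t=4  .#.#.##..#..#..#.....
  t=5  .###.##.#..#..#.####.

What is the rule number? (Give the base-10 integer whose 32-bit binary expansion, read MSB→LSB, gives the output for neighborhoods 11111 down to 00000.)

2825737513

  #####|#  b31=1 t=0,i=14
  ####.|.  b30=0 t=0,i=0
  ###.#|#  b29=1 t=0,i=17
  ###..|.  b28=0 t=0,i=1
  ##.##|#  b27=1 t=0,i=18
  ##.#.|.  b26=0 t=1,i=10
  ##..#|.  b25=0 t=3,i=0
  ##...|.  b24=0 t=0,i=2
  #.###|.  b23=0 t=0,i=19
  #.##.|#  b22=1 t=1,i=17
  #.#.#|#  b21=1 t=2,i=2
  #.#..|.  b20=0 t=1,i=11
  #..##|#  b19=1 t=1,i=13
  #..#.|#  b18=1 t=2,i=6
  #...#|.  b17=0 t=1,i=6
  #....|#  b16=1 t=0,i=3
  .####|.  b15=0 t=0,i=13
  .###.|#  b14=1 t=2,i=17
  .##.#|.  b13=0 t=1,i=9
  .##..|#  b12=1 t=1,i=4
  .#.##|.  b11=0 t=3,i=7
  .#.#.|#  b10=1 t=2,i=3
  .#..#|.  b9=0 t=1,i=12
  .#...|#  b8=1 t=0,i=8
  ..###|.  b7=0 t=0,i=12
  ..##.|.  b6=0 t=1,i=3
  ..#.#|#  b5=1 t=3,i=6
  ..#..|.  b4=0 t=0,i=7
  ...##|#  b3=1 t=0,i=11
  ...#.|.  b2=0 t=0,i=6
  ....#|.  b1=0 t=0,i=5
  .....|#  b0=1 t=0,i=4
  bits 10101000011011010101010100101001 = 2825737513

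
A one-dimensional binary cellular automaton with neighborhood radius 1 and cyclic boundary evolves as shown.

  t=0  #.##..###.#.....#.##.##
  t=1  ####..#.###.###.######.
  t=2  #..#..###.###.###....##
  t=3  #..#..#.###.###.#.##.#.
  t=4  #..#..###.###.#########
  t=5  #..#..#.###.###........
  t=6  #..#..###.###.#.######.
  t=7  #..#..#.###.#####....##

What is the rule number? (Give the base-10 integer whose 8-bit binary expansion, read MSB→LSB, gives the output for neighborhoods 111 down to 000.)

  nb ###: next=.  (t=0,i=7, bit7=0)
  nb ##.: next=#  (t=0,i=0, bit6=1)
  nb #.#: next=#  (t=0,i=1, bit5=1)
  nb #..: next=.  (t=0,i=4, bit4=0)
  nb .##: next=#  (t=0,i=2, bit3=1)
  nb .#.: next=#  (t=0,i=10, bit2=1)
  nb ..#: next=.  (t=0,i=5, bit1=0)
  nb ...: next=#  (t=0,i=12, bit0=1)
  bits 01101101 = 109

109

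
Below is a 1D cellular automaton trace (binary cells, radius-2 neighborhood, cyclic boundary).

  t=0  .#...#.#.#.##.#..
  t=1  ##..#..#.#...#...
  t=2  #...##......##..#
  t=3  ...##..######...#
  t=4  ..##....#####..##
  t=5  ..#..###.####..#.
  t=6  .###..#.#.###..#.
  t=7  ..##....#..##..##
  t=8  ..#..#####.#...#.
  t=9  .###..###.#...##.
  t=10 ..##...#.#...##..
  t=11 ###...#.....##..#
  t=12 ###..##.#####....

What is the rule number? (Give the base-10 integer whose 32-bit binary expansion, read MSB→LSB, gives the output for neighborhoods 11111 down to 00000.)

  #####|#  b31=1 t=3,i=9
  ####.|#  b30=1 t=3,i=11
  ###.#|.  b29=0 t=5,i=7
  ###..|#  b28=1 t=3,i=12
  ##.##|#  b27=1 t=5,i=8
  ##.#.|#  b26=1 t=0,i=13
  ##..#|.  b25=0 t=1,i=2
  ##...|.  b24=0 t=2,i=1
  #.###|.  b23=0 t=5,i=9
  #.##.|.  b22=0 t=0,i=11
  #.#.#|#  b21=1 t=0,i=7
  #.#..|.  b20=0 t=0,i=14
  #..##|.  b19=0 t=2,i=15
  #..#.|.  b18=0 t=1,i=3
  #...#|.  b17=0 t=0,i=3
  #....|#  b16=1 t=2,i=7
  .####|#  b15=1 t=3,i=8
  .###.|#  b14=1 t=5,i=6
  .##.#|.  b13=0 t=0,i=12
  .##..|.  b12=0 t=1,i=1
  .#.##|.  b11=0 t=0,i=10
  .#.#.|.  b10=0 t=0,i=6
  .#..#|#  b9=1 t=1,i=5
  .#...|.  b8=0 t=0,i=2
  ..###|.  b7=0 t=3,i=7
  ..##.|#  b6=1 t=1,i=0
  ..#.#|.  b5=0 t=0,i=5
  ..#..|#  b4=1 t=0,i=1
  ...##|#  b3=1 t=1,i=16
  ...#.|#  b2=1 t=0,i=0
  ....#|#  b1=1 t=2,i=10
  .....|#  b0=1 t=2,i=8
  bits 11011100001000011100001001011111 = 3693199967

3693199967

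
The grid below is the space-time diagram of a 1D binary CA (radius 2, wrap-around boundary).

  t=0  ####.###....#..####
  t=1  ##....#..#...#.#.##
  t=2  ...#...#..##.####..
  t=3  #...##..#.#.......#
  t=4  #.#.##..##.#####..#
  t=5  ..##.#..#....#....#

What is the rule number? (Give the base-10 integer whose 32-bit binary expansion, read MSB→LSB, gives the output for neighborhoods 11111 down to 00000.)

2149801953

  #####|#  b31=1 t=0,i=0
  ####.|.  b30=0 t=0,i=2
  ###.#|.  b29=0 t=0,i=3
  ###..|.  b28=0 t=0,i=7
  ##.##|.  b27=0 t=0,i=4
  ##.#.|.  b26=0 t=4,i=1
  ##..#|.  b25=0 t=3,i=6
  ##...|.  b24=0 t=0,i=8
  #.###|.  b23=0 t=0,i=5
  #.##.|.  b22=0 t=4,i=4
  #.#.#|#  b21=1 t=1,i=15
  #.#..|.  b20=0 t=3,i=10
  #..##|.  b19=0 t=0,i=14
  #..#.|.  b18=0 t=1,i=8
  #...#|#  b17=1 t=1,i=11
  #....|#  b16=1 t=0,i=9
  .####|.  b15=0 t=0,i=16
  .###.|#  b14=1 t=0,i=6
  .##.#|.  b13=0 t=2,i=11
  .##..|#  b12=1 t=3,i=0
  .#.##|#  b11=1 t=1,i=16
  .#.#.|#  b10=1 t=1,i=14
  .#..#|#  b9=1 t=0,i=13
  .#...|#  b8=1 t=1,i=10
  ..###|#  b7=1 t=0,i=15
  ..##.|#  b6=1 t=2,i=10
  ..#.#|#  b5=1 t=1,i=13
  ..#..|.  b4=0 t=0,i=12
  ...##|.  b3=0 t=3,i=3
  ...#.|.  b2=0 t=0,i=11
  ....#|.  b1=0 t=0,i=10
  .....|#  b0=1 t=2,i=0
  bits 10000000001000110101111111100001 = 2149801953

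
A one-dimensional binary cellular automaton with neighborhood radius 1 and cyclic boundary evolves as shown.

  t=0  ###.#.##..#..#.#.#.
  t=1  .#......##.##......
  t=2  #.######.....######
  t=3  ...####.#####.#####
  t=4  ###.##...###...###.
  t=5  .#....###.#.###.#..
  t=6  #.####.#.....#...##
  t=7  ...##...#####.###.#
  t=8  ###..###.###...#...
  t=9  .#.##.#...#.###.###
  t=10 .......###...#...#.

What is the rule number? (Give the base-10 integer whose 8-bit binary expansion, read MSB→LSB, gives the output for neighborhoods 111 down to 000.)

147

  ###|#  b7=1 t=0,i=1
  ##.|.  b6=0 t=0,i=2
  #.#|.  b5=0 t=0,i=3
  #..|#  b4=1 t=0,i=8
  .##|.  b3=0 t=0,i=0
  .#.|.  b2=0 t=0,i=4
  ..#|#  b1=1 t=0,i=9
  ...|#  b0=1 t=1,i=3
  bits 10010011 = 147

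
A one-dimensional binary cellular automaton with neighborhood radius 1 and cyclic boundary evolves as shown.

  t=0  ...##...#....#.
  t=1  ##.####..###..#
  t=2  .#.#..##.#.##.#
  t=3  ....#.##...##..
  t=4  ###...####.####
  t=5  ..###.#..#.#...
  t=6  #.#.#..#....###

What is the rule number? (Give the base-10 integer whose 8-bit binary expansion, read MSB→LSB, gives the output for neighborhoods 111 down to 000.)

  ###|.  b7=0 t=1,i=0
  ##.|#  b6=1 t=0,i=4
  #.#|.  b5=0 t=1,i=2
  #..|#  b4=1 t=0,i=5
  .##|#  b3=1 t=0,i=3
  .#.|.  b2=0 t=0,i=8
  ..#|.  b1=0 t=0,i=2
  ...|#  b0=1 t=0,i=0
  bits 01011001 = 89

89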